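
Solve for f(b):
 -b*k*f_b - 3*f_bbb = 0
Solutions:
 f(b) = C1 + Integral(C2*airyai(3^(2/3)*b*(-k)^(1/3)/3) + C3*airybi(3^(2/3)*b*(-k)^(1/3)/3), b)


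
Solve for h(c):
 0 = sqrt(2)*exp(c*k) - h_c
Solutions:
 h(c) = C1 + sqrt(2)*exp(c*k)/k


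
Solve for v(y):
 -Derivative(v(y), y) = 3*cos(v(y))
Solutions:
 v(y) = pi - asin((C1 + exp(6*y))/(C1 - exp(6*y)))
 v(y) = asin((C1 + exp(6*y))/(C1 - exp(6*y)))


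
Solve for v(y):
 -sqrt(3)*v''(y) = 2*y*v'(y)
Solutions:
 v(y) = C1 + C2*erf(3^(3/4)*y/3)


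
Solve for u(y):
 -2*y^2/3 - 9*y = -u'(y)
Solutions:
 u(y) = C1 + 2*y^3/9 + 9*y^2/2


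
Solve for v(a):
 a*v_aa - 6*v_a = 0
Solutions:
 v(a) = C1 + C2*a^7


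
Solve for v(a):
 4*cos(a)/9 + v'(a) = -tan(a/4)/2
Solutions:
 v(a) = C1 + 2*log(cos(a/4)) - 4*sin(a)/9


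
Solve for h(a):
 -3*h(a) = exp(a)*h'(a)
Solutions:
 h(a) = C1*exp(3*exp(-a))


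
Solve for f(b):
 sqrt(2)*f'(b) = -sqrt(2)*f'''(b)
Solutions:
 f(b) = C1 + C2*sin(b) + C3*cos(b)


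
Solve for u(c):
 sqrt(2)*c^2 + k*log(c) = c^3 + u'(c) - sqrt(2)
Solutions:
 u(c) = C1 - c^4/4 + sqrt(2)*c^3/3 + c*k*log(c) - c*k + sqrt(2)*c


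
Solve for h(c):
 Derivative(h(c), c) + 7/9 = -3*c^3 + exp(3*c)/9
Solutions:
 h(c) = C1 - 3*c^4/4 - 7*c/9 + exp(3*c)/27


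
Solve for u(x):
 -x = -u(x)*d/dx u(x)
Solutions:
 u(x) = -sqrt(C1 + x^2)
 u(x) = sqrt(C1 + x^2)


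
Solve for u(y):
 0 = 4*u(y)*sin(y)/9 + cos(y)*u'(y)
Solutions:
 u(y) = C1*cos(y)^(4/9)


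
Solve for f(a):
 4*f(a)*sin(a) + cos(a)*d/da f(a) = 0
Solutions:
 f(a) = C1*cos(a)^4


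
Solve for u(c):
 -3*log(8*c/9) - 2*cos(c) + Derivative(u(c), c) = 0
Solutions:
 u(c) = C1 + 3*c*log(c) - 6*c*log(3) - 3*c + 9*c*log(2) + 2*sin(c)


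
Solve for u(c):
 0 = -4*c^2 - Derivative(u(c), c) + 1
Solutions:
 u(c) = C1 - 4*c^3/3 + c


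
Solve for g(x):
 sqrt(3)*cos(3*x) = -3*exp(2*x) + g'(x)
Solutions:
 g(x) = C1 + 3*exp(2*x)/2 + sqrt(3)*sin(3*x)/3


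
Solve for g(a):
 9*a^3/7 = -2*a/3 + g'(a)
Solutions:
 g(a) = C1 + 9*a^4/28 + a^2/3


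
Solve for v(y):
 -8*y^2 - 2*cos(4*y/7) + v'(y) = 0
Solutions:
 v(y) = C1 + 8*y^3/3 + 7*sin(4*y/7)/2


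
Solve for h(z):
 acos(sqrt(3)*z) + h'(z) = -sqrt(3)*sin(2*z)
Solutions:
 h(z) = C1 - z*acos(sqrt(3)*z) + sqrt(3)*sqrt(1 - 3*z^2)/3 + sqrt(3)*cos(2*z)/2


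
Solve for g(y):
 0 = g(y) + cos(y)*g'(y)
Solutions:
 g(y) = C1*sqrt(sin(y) - 1)/sqrt(sin(y) + 1)


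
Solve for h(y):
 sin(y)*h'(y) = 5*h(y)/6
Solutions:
 h(y) = C1*(cos(y) - 1)^(5/12)/(cos(y) + 1)^(5/12)


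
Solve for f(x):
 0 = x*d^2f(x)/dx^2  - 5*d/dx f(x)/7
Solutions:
 f(x) = C1 + C2*x^(12/7)


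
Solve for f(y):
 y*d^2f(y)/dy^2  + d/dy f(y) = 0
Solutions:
 f(y) = C1 + C2*log(y)


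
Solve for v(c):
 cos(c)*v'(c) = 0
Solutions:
 v(c) = C1


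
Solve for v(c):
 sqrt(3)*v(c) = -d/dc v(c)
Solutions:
 v(c) = C1*exp(-sqrt(3)*c)


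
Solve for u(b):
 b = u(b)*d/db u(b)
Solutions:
 u(b) = -sqrt(C1 + b^2)
 u(b) = sqrt(C1 + b^2)


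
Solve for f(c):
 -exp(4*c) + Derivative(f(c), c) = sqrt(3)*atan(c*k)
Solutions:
 f(c) = C1 + sqrt(3)*Piecewise((c*atan(c*k) - log(c^2*k^2 + 1)/(2*k), Ne(k, 0)), (0, True)) + exp(4*c)/4


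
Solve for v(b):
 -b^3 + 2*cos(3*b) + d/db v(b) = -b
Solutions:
 v(b) = C1 + b^4/4 - b^2/2 - 2*sin(3*b)/3


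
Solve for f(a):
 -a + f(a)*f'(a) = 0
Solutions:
 f(a) = -sqrt(C1 + a^2)
 f(a) = sqrt(C1 + a^2)


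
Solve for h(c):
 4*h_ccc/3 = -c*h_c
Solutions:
 h(c) = C1 + Integral(C2*airyai(-6^(1/3)*c/2) + C3*airybi(-6^(1/3)*c/2), c)


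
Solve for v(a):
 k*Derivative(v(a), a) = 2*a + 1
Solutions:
 v(a) = C1 + a^2/k + a/k


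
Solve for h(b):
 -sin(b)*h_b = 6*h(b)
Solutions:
 h(b) = C1*(cos(b)^3 + 3*cos(b)^2 + 3*cos(b) + 1)/(cos(b)^3 - 3*cos(b)^2 + 3*cos(b) - 1)


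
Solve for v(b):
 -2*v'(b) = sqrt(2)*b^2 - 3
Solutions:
 v(b) = C1 - sqrt(2)*b^3/6 + 3*b/2


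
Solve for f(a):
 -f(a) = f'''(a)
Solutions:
 f(a) = C3*exp(-a) + (C1*sin(sqrt(3)*a/2) + C2*cos(sqrt(3)*a/2))*exp(a/2)


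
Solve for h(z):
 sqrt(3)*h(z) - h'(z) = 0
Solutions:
 h(z) = C1*exp(sqrt(3)*z)


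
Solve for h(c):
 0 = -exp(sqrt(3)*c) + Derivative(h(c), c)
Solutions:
 h(c) = C1 + sqrt(3)*exp(sqrt(3)*c)/3


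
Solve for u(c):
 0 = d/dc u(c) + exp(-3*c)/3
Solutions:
 u(c) = C1 + exp(-3*c)/9


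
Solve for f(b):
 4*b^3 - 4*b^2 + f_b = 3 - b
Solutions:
 f(b) = C1 - b^4 + 4*b^3/3 - b^2/2 + 3*b


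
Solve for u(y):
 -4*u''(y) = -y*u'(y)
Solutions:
 u(y) = C1 + C2*erfi(sqrt(2)*y/4)


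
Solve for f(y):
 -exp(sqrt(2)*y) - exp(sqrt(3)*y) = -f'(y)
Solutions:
 f(y) = C1 + sqrt(2)*exp(sqrt(2)*y)/2 + sqrt(3)*exp(sqrt(3)*y)/3


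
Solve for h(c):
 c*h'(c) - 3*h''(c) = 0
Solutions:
 h(c) = C1 + C2*erfi(sqrt(6)*c/6)


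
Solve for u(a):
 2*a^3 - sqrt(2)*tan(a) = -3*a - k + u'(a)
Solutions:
 u(a) = C1 + a^4/2 + 3*a^2/2 + a*k + sqrt(2)*log(cos(a))


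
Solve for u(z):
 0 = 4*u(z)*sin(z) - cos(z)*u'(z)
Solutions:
 u(z) = C1/cos(z)^4


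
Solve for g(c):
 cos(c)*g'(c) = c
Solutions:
 g(c) = C1 + Integral(c/cos(c), c)


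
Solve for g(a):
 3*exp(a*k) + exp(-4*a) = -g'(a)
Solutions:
 g(a) = C1 + exp(-4*a)/4 - 3*exp(a*k)/k


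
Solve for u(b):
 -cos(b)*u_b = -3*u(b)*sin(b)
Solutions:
 u(b) = C1/cos(b)^3


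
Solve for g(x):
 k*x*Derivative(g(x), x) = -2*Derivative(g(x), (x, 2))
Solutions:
 g(x) = Piecewise((-sqrt(pi)*C1*erf(sqrt(k)*x/2)/sqrt(k) - C2, (k > 0) | (k < 0)), (-C1*x - C2, True))


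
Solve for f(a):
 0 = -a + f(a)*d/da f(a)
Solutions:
 f(a) = -sqrt(C1 + a^2)
 f(a) = sqrt(C1 + a^2)


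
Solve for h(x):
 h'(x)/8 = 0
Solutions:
 h(x) = C1


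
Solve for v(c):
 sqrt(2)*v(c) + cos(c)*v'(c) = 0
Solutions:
 v(c) = C1*(sin(c) - 1)^(sqrt(2)/2)/(sin(c) + 1)^(sqrt(2)/2)


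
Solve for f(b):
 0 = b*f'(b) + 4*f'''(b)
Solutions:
 f(b) = C1 + Integral(C2*airyai(-2^(1/3)*b/2) + C3*airybi(-2^(1/3)*b/2), b)


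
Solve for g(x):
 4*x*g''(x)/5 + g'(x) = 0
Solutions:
 g(x) = C1 + C2/x^(1/4)


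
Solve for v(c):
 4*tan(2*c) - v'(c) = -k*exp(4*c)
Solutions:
 v(c) = C1 + k*exp(4*c)/4 - 2*log(cos(2*c))


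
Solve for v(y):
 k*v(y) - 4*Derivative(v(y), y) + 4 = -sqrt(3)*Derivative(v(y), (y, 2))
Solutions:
 v(y) = C1*exp(sqrt(3)*y*(2 - sqrt(-sqrt(3)*k + 4))/3) + C2*exp(sqrt(3)*y*(sqrt(-sqrt(3)*k + 4) + 2)/3) - 4/k


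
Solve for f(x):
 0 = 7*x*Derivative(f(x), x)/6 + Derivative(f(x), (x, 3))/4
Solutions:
 f(x) = C1 + Integral(C2*airyai(-14^(1/3)*3^(2/3)*x/3) + C3*airybi(-14^(1/3)*3^(2/3)*x/3), x)


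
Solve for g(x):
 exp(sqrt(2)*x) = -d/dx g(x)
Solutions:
 g(x) = C1 - sqrt(2)*exp(sqrt(2)*x)/2


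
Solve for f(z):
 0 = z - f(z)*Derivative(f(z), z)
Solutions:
 f(z) = -sqrt(C1 + z^2)
 f(z) = sqrt(C1 + z^2)


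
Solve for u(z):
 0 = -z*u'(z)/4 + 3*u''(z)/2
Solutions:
 u(z) = C1 + C2*erfi(sqrt(3)*z/6)


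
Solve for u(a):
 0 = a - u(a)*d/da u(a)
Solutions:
 u(a) = -sqrt(C1 + a^2)
 u(a) = sqrt(C1 + a^2)


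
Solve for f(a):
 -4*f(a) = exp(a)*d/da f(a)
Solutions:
 f(a) = C1*exp(4*exp(-a))


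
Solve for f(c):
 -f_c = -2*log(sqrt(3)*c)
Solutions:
 f(c) = C1 + 2*c*log(c) - 2*c + c*log(3)


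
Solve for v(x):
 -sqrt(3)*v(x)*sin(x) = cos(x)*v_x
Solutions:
 v(x) = C1*cos(x)^(sqrt(3))


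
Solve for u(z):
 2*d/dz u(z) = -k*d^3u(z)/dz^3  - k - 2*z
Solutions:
 u(z) = C1 + C2*exp(-sqrt(2)*z*sqrt(-1/k)) + C3*exp(sqrt(2)*z*sqrt(-1/k)) - k*z/2 - z^2/2


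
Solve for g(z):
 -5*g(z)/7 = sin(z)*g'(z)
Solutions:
 g(z) = C1*(cos(z) + 1)^(5/14)/(cos(z) - 1)^(5/14)


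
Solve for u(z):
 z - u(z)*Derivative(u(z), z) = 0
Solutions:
 u(z) = -sqrt(C1 + z^2)
 u(z) = sqrt(C1 + z^2)


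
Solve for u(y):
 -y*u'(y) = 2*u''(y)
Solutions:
 u(y) = C1 + C2*erf(y/2)


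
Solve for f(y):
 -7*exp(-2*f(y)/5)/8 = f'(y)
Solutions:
 f(y) = 5*log(-sqrt(C1 - 7*y)) - 5*log(10) + 5*log(5)/2
 f(y) = 5*log(C1 - 7*y)/2 - 5*log(10) + 5*log(5)/2


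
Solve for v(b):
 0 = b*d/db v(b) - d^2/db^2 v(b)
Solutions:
 v(b) = C1 + C2*erfi(sqrt(2)*b/2)


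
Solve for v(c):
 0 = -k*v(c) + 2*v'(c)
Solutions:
 v(c) = C1*exp(c*k/2)


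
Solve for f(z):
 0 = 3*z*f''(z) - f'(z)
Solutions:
 f(z) = C1 + C2*z^(4/3)


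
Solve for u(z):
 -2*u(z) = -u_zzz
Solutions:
 u(z) = C3*exp(2^(1/3)*z) + (C1*sin(2^(1/3)*sqrt(3)*z/2) + C2*cos(2^(1/3)*sqrt(3)*z/2))*exp(-2^(1/3)*z/2)


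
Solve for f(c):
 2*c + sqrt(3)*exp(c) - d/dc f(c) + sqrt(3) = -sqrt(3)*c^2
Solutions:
 f(c) = C1 + sqrt(3)*c^3/3 + c^2 + sqrt(3)*c + sqrt(3)*exp(c)


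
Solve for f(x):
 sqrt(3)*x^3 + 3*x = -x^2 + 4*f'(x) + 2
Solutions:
 f(x) = C1 + sqrt(3)*x^4/16 + x^3/12 + 3*x^2/8 - x/2


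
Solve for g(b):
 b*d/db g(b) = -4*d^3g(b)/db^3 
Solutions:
 g(b) = C1 + Integral(C2*airyai(-2^(1/3)*b/2) + C3*airybi(-2^(1/3)*b/2), b)


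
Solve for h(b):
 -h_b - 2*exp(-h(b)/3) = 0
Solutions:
 h(b) = 3*log(C1 - 2*b/3)


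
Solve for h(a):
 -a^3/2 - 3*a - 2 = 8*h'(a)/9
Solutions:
 h(a) = C1 - 9*a^4/64 - 27*a^2/16 - 9*a/4


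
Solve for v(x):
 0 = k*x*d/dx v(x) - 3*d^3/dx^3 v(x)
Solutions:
 v(x) = C1 + Integral(C2*airyai(3^(2/3)*k^(1/3)*x/3) + C3*airybi(3^(2/3)*k^(1/3)*x/3), x)


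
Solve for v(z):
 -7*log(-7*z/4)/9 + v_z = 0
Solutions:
 v(z) = C1 + 7*z*log(-z)/9 + 7*z*(-2*log(2) - 1 + log(7))/9


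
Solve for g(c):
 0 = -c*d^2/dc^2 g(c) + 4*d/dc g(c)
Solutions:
 g(c) = C1 + C2*c^5


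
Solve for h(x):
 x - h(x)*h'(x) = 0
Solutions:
 h(x) = -sqrt(C1 + x^2)
 h(x) = sqrt(C1 + x^2)


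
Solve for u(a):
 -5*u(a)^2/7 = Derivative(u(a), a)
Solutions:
 u(a) = 7/(C1 + 5*a)


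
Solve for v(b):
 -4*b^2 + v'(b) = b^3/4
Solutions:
 v(b) = C1 + b^4/16 + 4*b^3/3


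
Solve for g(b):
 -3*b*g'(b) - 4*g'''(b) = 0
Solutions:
 g(b) = C1 + Integral(C2*airyai(-6^(1/3)*b/2) + C3*airybi(-6^(1/3)*b/2), b)


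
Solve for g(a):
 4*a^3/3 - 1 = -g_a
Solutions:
 g(a) = C1 - a^4/3 + a


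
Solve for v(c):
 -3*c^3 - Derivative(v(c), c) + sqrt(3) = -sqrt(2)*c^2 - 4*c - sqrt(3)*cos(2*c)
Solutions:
 v(c) = C1 - 3*c^4/4 + sqrt(2)*c^3/3 + 2*c^2 + sqrt(3)*(c + sin(c)*cos(c))


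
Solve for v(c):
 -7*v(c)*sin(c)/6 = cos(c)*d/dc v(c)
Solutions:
 v(c) = C1*cos(c)^(7/6)


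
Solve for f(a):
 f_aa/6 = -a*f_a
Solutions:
 f(a) = C1 + C2*erf(sqrt(3)*a)


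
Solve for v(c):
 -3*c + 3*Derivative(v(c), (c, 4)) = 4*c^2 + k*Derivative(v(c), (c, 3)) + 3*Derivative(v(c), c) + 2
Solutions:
 v(c) = C1 + C2*exp(c*(-2*2^(1/3)*k^2/(-2*k^3 + sqrt(-4*k^6 + (2*k^3 + 729)^2) - 729)^(1/3) + 2*k - 2^(2/3)*(-2*k^3 + sqrt(-4*k^6 + (2*k^3 + 729)^2) - 729)^(1/3))/18) + C3*exp(c*(-8*2^(1/3)*k^2/((-1 + sqrt(3)*I)*(-2*k^3 + sqrt(-4*k^6 + (2*k^3 + 729)^2) - 729)^(1/3)) + 4*k + 2^(2/3)*(-2*k^3 + sqrt(-4*k^6 + (2*k^3 + 729)^2) - 729)^(1/3) - 2^(2/3)*sqrt(3)*I*(-2*k^3 + sqrt(-4*k^6 + (2*k^3 + 729)^2) - 729)^(1/3))/36) + C4*exp(c*(8*2^(1/3)*k^2/((1 + sqrt(3)*I)*(-2*k^3 + sqrt(-4*k^6 + (2*k^3 + 729)^2) - 729)^(1/3)) + 4*k + 2^(2/3)*(-2*k^3 + sqrt(-4*k^6 + (2*k^3 + 729)^2) - 729)^(1/3) + 2^(2/3)*sqrt(3)*I*(-2*k^3 + sqrt(-4*k^6 + (2*k^3 + 729)^2) - 729)^(1/3))/36) - 4*c^3/9 - c^2/2 + 8*c*k/9 - 2*c/3


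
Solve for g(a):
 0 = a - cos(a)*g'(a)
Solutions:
 g(a) = C1 + Integral(a/cos(a), a)


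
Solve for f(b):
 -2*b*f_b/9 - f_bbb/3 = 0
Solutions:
 f(b) = C1 + Integral(C2*airyai(-2^(1/3)*3^(2/3)*b/3) + C3*airybi(-2^(1/3)*3^(2/3)*b/3), b)


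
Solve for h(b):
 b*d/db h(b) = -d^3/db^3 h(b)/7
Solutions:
 h(b) = C1 + Integral(C2*airyai(-7^(1/3)*b) + C3*airybi(-7^(1/3)*b), b)


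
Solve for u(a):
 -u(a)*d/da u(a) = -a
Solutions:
 u(a) = -sqrt(C1 + a^2)
 u(a) = sqrt(C1 + a^2)


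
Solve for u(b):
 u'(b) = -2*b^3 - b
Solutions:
 u(b) = C1 - b^4/2 - b^2/2


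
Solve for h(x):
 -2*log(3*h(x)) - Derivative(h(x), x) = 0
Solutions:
 Integral(1/(log(_y) + log(3)), (_y, h(x)))/2 = C1 - x


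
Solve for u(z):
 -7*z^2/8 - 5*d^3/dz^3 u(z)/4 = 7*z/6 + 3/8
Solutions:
 u(z) = C1 + C2*z + C3*z^2 - 7*z^5/600 - 7*z^4/180 - z^3/20


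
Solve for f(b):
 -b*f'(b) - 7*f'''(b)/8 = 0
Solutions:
 f(b) = C1 + Integral(C2*airyai(-2*7^(2/3)*b/7) + C3*airybi(-2*7^(2/3)*b/7), b)


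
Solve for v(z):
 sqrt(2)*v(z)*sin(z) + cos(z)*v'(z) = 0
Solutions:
 v(z) = C1*cos(z)^(sqrt(2))


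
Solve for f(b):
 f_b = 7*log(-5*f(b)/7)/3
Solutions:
 -3*Integral(1/(log(-_y) - log(7) + log(5)), (_y, f(b)))/7 = C1 - b


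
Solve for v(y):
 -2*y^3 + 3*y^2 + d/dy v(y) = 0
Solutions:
 v(y) = C1 + y^4/2 - y^3


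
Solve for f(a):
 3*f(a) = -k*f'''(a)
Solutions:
 f(a) = C1*exp(3^(1/3)*a*(-1/k)^(1/3)) + C2*exp(a*(-1/k)^(1/3)*(-3^(1/3) + 3^(5/6)*I)/2) + C3*exp(-a*(-1/k)^(1/3)*(3^(1/3) + 3^(5/6)*I)/2)


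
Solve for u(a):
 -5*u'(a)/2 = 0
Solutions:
 u(a) = C1


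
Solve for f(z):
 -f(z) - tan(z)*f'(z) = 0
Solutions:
 f(z) = C1/sin(z)


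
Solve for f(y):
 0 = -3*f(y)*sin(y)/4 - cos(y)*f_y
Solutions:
 f(y) = C1*cos(y)^(3/4)


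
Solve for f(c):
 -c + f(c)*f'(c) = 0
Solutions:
 f(c) = -sqrt(C1 + c^2)
 f(c) = sqrt(C1 + c^2)


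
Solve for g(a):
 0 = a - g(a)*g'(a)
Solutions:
 g(a) = -sqrt(C1 + a^2)
 g(a) = sqrt(C1 + a^2)


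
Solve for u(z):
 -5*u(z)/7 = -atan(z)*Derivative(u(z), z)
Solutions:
 u(z) = C1*exp(5*Integral(1/atan(z), z)/7)


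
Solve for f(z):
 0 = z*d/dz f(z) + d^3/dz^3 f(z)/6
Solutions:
 f(z) = C1 + Integral(C2*airyai(-6^(1/3)*z) + C3*airybi(-6^(1/3)*z), z)


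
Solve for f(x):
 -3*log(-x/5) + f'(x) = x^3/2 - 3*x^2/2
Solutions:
 f(x) = C1 + x^4/8 - x^3/2 + 3*x*log(-x) + 3*x*(-log(5) - 1)


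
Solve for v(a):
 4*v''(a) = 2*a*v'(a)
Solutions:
 v(a) = C1 + C2*erfi(a/2)


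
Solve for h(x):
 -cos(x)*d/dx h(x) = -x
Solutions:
 h(x) = C1 + Integral(x/cos(x), x)


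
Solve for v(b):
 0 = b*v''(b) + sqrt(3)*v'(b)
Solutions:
 v(b) = C1 + C2*b^(1 - sqrt(3))


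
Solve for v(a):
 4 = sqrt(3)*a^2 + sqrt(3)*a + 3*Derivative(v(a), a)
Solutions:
 v(a) = C1 - sqrt(3)*a^3/9 - sqrt(3)*a^2/6 + 4*a/3


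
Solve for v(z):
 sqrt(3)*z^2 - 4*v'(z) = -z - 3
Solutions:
 v(z) = C1 + sqrt(3)*z^3/12 + z^2/8 + 3*z/4


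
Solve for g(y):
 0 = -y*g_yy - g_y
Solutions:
 g(y) = C1 + C2*log(y)


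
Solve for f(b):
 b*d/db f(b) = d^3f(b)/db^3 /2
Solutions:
 f(b) = C1 + Integral(C2*airyai(2^(1/3)*b) + C3*airybi(2^(1/3)*b), b)


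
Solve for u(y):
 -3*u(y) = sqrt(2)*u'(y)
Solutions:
 u(y) = C1*exp(-3*sqrt(2)*y/2)


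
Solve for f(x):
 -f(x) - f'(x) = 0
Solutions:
 f(x) = C1*exp(-x)


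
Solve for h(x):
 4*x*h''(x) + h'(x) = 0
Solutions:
 h(x) = C1 + C2*x^(3/4)


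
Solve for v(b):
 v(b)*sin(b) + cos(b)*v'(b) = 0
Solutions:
 v(b) = C1*cos(b)


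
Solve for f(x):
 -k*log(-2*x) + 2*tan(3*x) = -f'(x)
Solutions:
 f(x) = C1 + k*x*(log(-x) - 1) + k*x*log(2) + 2*log(cos(3*x))/3


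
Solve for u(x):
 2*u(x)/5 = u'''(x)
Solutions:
 u(x) = C3*exp(2^(1/3)*5^(2/3)*x/5) + (C1*sin(2^(1/3)*sqrt(3)*5^(2/3)*x/10) + C2*cos(2^(1/3)*sqrt(3)*5^(2/3)*x/10))*exp(-2^(1/3)*5^(2/3)*x/10)


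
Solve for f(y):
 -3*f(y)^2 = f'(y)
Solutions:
 f(y) = 1/(C1 + 3*y)


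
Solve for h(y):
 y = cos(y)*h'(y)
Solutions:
 h(y) = C1 + Integral(y/cos(y), y)


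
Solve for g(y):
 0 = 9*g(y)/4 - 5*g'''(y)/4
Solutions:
 g(y) = C3*exp(15^(2/3)*y/5) + (C1*sin(3*3^(1/6)*5^(2/3)*y/10) + C2*cos(3*3^(1/6)*5^(2/3)*y/10))*exp(-15^(2/3)*y/10)


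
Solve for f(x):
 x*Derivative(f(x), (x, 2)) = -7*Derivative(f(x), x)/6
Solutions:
 f(x) = C1 + C2/x^(1/6)


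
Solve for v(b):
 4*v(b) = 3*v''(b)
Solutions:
 v(b) = C1*exp(-2*sqrt(3)*b/3) + C2*exp(2*sqrt(3)*b/3)


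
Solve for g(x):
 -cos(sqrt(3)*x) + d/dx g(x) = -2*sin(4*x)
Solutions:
 g(x) = C1 + sqrt(3)*sin(sqrt(3)*x)/3 + cos(4*x)/2


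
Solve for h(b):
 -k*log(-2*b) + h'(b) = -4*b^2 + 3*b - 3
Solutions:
 h(b) = C1 - 4*b^3/3 + 3*b^2/2 + b*k*log(-b) + b*(-k + k*log(2) - 3)


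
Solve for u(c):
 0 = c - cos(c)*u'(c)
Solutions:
 u(c) = C1 + Integral(c/cos(c), c)


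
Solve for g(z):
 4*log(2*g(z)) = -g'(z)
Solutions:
 Integral(1/(log(_y) + log(2)), (_y, g(z)))/4 = C1 - z


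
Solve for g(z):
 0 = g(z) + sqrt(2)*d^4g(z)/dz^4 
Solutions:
 g(z) = (C1*sin(2^(3/8)*z/2) + C2*cos(2^(3/8)*z/2))*exp(-2^(3/8)*z/2) + (C3*sin(2^(3/8)*z/2) + C4*cos(2^(3/8)*z/2))*exp(2^(3/8)*z/2)


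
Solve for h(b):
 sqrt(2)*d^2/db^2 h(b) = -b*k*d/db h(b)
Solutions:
 h(b) = Piecewise((-2^(3/4)*sqrt(pi)*C1*erf(2^(1/4)*b*sqrt(k)/2)/(2*sqrt(k)) - C2, (k > 0) | (k < 0)), (-C1*b - C2, True))


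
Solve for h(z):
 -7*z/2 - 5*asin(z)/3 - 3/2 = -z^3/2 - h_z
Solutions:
 h(z) = C1 - z^4/8 + 7*z^2/4 + 5*z*asin(z)/3 + 3*z/2 + 5*sqrt(1 - z^2)/3


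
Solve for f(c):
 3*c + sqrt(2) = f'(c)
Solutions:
 f(c) = C1 + 3*c^2/2 + sqrt(2)*c


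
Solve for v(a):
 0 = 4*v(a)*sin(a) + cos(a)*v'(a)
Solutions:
 v(a) = C1*cos(a)^4


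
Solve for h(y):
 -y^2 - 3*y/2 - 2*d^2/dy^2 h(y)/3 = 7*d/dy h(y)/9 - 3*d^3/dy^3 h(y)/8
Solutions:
 h(y) = C1 + C2*exp(2*y*(4 - sqrt(58))/9) + C3*exp(2*y*(4 + sqrt(58))/9) - 3*y^3/7 + 27*y^2/196 - 2025*y/1372


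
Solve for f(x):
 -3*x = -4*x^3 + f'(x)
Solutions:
 f(x) = C1 + x^4 - 3*x^2/2


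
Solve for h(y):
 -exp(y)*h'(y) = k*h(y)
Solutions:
 h(y) = C1*exp(k*exp(-y))


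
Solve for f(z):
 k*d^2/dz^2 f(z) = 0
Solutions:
 f(z) = C1 + C2*z


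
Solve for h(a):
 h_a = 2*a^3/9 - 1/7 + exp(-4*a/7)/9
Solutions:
 h(a) = C1 + a^4/18 - a/7 - 7*exp(-4*a/7)/36


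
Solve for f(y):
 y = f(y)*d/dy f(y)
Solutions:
 f(y) = -sqrt(C1 + y^2)
 f(y) = sqrt(C1 + y^2)


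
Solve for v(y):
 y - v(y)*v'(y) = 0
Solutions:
 v(y) = -sqrt(C1 + y^2)
 v(y) = sqrt(C1 + y^2)


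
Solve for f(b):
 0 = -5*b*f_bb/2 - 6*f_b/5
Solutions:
 f(b) = C1 + C2*b^(13/25)


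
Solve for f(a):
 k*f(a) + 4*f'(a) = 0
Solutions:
 f(a) = C1*exp(-a*k/4)


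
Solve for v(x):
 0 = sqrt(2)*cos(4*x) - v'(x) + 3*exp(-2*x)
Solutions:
 v(x) = C1 + sqrt(2)*sin(4*x)/4 - 3*exp(-2*x)/2


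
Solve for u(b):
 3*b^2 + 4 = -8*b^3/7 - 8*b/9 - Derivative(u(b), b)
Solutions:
 u(b) = C1 - 2*b^4/7 - b^3 - 4*b^2/9 - 4*b


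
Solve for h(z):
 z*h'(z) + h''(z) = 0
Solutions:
 h(z) = C1 + C2*erf(sqrt(2)*z/2)


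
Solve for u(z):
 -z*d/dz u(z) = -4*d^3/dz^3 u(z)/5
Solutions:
 u(z) = C1 + Integral(C2*airyai(10^(1/3)*z/2) + C3*airybi(10^(1/3)*z/2), z)


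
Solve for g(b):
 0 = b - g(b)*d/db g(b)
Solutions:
 g(b) = -sqrt(C1 + b^2)
 g(b) = sqrt(C1 + b^2)


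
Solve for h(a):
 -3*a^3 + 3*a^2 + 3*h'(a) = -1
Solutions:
 h(a) = C1 + a^4/4 - a^3/3 - a/3


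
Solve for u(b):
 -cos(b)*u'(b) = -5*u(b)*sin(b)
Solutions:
 u(b) = C1/cos(b)^5


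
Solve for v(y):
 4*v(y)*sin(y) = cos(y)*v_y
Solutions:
 v(y) = C1/cos(y)^4


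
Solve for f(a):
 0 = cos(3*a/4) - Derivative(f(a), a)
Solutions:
 f(a) = C1 + 4*sin(3*a/4)/3


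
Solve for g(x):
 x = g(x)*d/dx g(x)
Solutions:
 g(x) = -sqrt(C1 + x^2)
 g(x) = sqrt(C1 + x^2)


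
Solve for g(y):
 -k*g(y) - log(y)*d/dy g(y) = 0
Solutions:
 g(y) = C1*exp(-k*li(y))


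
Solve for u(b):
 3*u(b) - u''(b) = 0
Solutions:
 u(b) = C1*exp(-sqrt(3)*b) + C2*exp(sqrt(3)*b)


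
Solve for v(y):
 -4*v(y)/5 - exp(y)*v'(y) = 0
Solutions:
 v(y) = C1*exp(4*exp(-y)/5)


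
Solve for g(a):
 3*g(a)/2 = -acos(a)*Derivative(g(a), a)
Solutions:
 g(a) = C1*exp(-3*Integral(1/acos(a), a)/2)


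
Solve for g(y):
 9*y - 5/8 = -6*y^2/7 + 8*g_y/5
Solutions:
 g(y) = C1 + 5*y^3/28 + 45*y^2/16 - 25*y/64


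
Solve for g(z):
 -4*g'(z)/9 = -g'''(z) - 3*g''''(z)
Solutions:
 g(z) = C1 + C2*exp(-z*((6*sqrt(78) + 53)^(-1/3) + 2 + (6*sqrt(78) + 53)^(1/3))/18)*sin(sqrt(3)*z*(-(6*sqrt(78) + 53)^(1/3) + (6*sqrt(78) + 53)^(-1/3))/18) + C3*exp(-z*((6*sqrt(78) + 53)^(-1/3) + 2 + (6*sqrt(78) + 53)^(1/3))/18)*cos(sqrt(3)*z*(-(6*sqrt(78) + 53)^(1/3) + (6*sqrt(78) + 53)^(-1/3))/18) + C4*exp(z*(-1 + (6*sqrt(78) + 53)^(-1/3) + (6*sqrt(78) + 53)^(1/3))/9)


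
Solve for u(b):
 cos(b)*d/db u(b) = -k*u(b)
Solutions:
 u(b) = C1*exp(k*(log(sin(b) - 1) - log(sin(b) + 1))/2)


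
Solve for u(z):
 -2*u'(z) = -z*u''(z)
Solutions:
 u(z) = C1 + C2*z^3


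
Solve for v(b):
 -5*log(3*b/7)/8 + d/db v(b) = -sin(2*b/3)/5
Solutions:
 v(b) = C1 + 5*b*log(b)/8 - 5*b*log(7)/8 - 5*b/8 + 5*b*log(3)/8 + 3*cos(2*b/3)/10


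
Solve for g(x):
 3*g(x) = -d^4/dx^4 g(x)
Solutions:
 g(x) = (C1*sin(sqrt(2)*3^(1/4)*x/2) + C2*cos(sqrt(2)*3^(1/4)*x/2))*exp(-sqrt(2)*3^(1/4)*x/2) + (C3*sin(sqrt(2)*3^(1/4)*x/2) + C4*cos(sqrt(2)*3^(1/4)*x/2))*exp(sqrt(2)*3^(1/4)*x/2)


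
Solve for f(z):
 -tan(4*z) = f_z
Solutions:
 f(z) = C1 + log(cos(4*z))/4


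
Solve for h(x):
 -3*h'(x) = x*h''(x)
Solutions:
 h(x) = C1 + C2/x^2


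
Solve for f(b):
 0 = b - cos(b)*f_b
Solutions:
 f(b) = C1 + Integral(b/cos(b), b)


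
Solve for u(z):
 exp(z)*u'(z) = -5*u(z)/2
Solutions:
 u(z) = C1*exp(5*exp(-z)/2)


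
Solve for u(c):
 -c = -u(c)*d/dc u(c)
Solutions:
 u(c) = -sqrt(C1 + c^2)
 u(c) = sqrt(C1 + c^2)


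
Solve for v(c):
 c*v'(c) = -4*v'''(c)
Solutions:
 v(c) = C1 + Integral(C2*airyai(-2^(1/3)*c/2) + C3*airybi(-2^(1/3)*c/2), c)


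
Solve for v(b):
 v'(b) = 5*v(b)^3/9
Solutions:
 v(b) = -3*sqrt(2)*sqrt(-1/(C1 + 5*b))/2
 v(b) = 3*sqrt(2)*sqrt(-1/(C1 + 5*b))/2


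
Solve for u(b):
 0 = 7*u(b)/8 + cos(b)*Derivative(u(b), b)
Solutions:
 u(b) = C1*(sin(b) - 1)^(7/16)/(sin(b) + 1)^(7/16)


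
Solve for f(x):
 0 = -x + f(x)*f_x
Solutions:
 f(x) = -sqrt(C1 + x^2)
 f(x) = sqrt(C1 + x^2)


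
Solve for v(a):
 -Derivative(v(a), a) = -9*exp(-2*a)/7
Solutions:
 v(a) = C1 - 9*exp(-2*a)/14


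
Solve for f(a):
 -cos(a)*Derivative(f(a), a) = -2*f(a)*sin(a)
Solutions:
 f(a) = C1/cos(a)^2


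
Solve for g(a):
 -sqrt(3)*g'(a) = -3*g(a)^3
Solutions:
 g(a) = -sqrt(2)*sqrt(-1/(C1 + sqrt(3)*a))/2
 g(a) = sqrt(2)*sqrt(-1/(C1 + sqrt(3)*a))/2


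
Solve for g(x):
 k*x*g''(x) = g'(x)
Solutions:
 g(x) = C1 + x^(((re(k) + 1)*re(k) + im(k)^2)/(re(k)^2 + im(k)^2))*(C2*sin(log(x)*Abs(im(k))/(re(k)^2 + im(k)^2)) + C3*cos(log(x)*im(k)/(re(k)^2 + im(k)^2)))


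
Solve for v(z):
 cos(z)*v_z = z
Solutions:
 v(z) = C1 + Integral(z/cos(z), z)


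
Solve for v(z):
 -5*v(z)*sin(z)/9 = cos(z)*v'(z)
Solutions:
 v(z) = C1*cos(z)^(5/9)


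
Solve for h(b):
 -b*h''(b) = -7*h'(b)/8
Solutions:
 h(b) = C1 + C2*b^(15/8)


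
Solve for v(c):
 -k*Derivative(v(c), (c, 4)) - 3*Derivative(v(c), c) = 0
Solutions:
 v(c) = C1 + C2*exp(3^(1/3)*c*(-1/k)^(1/3)) + C3*exp(c*(-1/k)^(1/3)*(-3^(1/3) + 3^(5/6)*I)/2) + C4*exp(-c*(-1/k)^(1/3)*(3^(1/3) + 3^(5/6)*I)/2)


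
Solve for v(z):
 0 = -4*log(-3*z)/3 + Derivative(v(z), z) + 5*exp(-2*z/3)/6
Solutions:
 v(z) = C1 + 4*z*log(-z)/3 + 4*z*(-1 + log(3))/3 + 5*exp(-2*z/3)/4


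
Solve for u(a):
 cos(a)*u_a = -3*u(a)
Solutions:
 u(a) = C1*(sin(a) - 1)^(3/2)/(sin(a) + 1)^(3/2)


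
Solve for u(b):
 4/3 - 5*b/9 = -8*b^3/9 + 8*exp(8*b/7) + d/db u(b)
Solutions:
 u(b) = C1 + 2*b^4/9 - 5*b^2/18 + 4*b/3 - 7*exp(8*b/7)


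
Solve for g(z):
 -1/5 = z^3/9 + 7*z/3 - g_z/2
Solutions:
 g(z) = C1 + z^4/18 + 7*z^2/3 + 2*z/5


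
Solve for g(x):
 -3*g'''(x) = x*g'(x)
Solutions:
 g(x) = C1 + Integral(C2*airyai(-3^(2/3)*x/3) + C3*airybi(-3^(2/3)*x/3), x)


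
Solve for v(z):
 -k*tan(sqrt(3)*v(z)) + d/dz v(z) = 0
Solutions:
 v(z) = sqrt(3)*(pi - asin(C1*exp(sqrt(3)*k*z)))/3
 v(z) = sqrt(3)*asin(C1*exp(sqrt(3)*k*z))/3


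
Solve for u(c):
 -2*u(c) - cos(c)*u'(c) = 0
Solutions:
 u(c) = C1*(sin(c) - 1)/(sin(c) + 1)


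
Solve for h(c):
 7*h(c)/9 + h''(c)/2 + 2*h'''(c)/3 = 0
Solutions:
 h(c) = C1*exp(c*(-6 + 3*3^(1/3)/(4*sqrt(826) + 115)^(1/3) + 3^(2/3)*(4*sqrt(826) + 115)^(1/3))/24)*sin(3^(1/6)*c*(-(4*sqrt(826) + 115)^(1/3) + 3^(2/3)/(4*sqrt(826) + 115)^(1/3))/8) + C2*exp(c*(-6 + 3*3^(1/3)/(4*sqrt(826) + 115)^(1/3) + 3^(2/3)*(4*sqrt(826) + 115)^(1/3))/24)*cos(3^(1/6)*c*(-(4*sqrt(826) + 115)^(1/3) + 3^(2/3)/(4*sqrt(826) + 115)^(1/3))/8) + C3*exp(-c*(3*3^(1/3)/(4*sqrt(826) + 115)^(1/3) + 3 + 3^(2/3)*(4*sqrt(826) + 115)^(1/3))/12)


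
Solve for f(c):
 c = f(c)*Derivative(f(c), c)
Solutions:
 f(c) = -sqrt(C1 + c^2)
 f(c) = sqrt(C1 + c^2)


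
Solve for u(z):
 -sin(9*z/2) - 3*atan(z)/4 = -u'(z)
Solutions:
 u(z) = C1 + 3*z*atan(z)/4 - 3*log(z^2 + 1)/8 - 2*cos(9*z/2)/9


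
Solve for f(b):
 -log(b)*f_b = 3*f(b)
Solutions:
 f(b) = C1*exp(-3*li(b))


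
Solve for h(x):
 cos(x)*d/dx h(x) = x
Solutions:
 h(x) = C1 + Integral(x/cos(x), x)


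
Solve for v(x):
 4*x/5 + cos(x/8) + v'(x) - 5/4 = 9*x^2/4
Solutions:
 v(x) = C1 + 3*x^3/4 - 2*x^2/5 + 5*x/4 - 8*sin(x/8)


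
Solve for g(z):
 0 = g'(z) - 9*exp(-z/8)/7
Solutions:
 g(z) = C1 - 72*exp(-z/8)/7


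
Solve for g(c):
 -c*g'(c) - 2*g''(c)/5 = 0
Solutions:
 g(c) = C1 + C2*erf(sqrt(5)*c/2)


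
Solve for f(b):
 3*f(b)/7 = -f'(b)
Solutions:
 f(b) = C1*exp(-3*b/7)


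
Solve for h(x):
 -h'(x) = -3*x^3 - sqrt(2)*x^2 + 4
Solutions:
 h(x) = C1 + 3*x^4/4 + sqrt(2)*x^3/3 - 4*x


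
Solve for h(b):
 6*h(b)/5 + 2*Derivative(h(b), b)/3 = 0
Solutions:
 h(b) = C1*exp(-9*b/5)


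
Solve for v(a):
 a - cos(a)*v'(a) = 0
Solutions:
 v(a) = C1 + Integral(a/cos(a), a)


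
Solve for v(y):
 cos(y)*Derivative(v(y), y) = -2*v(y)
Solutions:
 v(y) = C1*(sin(y) - 1)/(sin(y) + 1)


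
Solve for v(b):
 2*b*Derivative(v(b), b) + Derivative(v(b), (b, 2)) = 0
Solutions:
 v(b) = C1 + C2*erf(b)


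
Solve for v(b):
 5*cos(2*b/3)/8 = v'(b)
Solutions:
 v(b) = C1 + 15*sin(2*b/3)/16


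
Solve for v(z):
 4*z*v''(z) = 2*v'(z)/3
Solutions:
 v(z) = C1 + C2*z^(7/6)


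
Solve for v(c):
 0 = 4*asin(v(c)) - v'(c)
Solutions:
 Integral(1/asin(_y), (_y, v(c))) = C1 + 4*c


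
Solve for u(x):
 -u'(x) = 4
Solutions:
 u(x) = C1 - 4*x


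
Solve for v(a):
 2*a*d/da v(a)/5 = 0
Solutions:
 v(a) = C1


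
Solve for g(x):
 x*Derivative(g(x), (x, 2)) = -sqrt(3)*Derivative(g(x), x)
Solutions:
 g(x) = C1 + C2*x^(1 - sqrt(3))


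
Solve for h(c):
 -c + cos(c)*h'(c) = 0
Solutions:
 h(c) = C1 + Integral(c/cos(c), c)


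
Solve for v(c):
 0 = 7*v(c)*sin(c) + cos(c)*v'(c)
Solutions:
 v(c) = C1*cos(c)^7


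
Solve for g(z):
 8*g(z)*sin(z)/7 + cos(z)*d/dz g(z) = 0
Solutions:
 g(z) = C1*cos(z)^(8/7)


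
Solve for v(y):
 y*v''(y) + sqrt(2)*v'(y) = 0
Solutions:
 v(y) = C1 + C2*y^(1 - sqrt(2))


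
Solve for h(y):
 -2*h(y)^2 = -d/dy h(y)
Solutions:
 h(y) = -1/(C1 + 2*y)


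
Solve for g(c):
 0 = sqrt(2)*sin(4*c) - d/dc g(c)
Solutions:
 g(c) = C1 - sqrt(2)*cos(4*c)/4


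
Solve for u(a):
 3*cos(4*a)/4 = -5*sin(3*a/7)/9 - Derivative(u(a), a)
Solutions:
 u(a) = C1 - 3*sin(4*a)/16 + 35*cos(3*a/7)/27


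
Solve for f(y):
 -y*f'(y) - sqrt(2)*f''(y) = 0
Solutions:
 f(y) = C1 + C2*erf(2^(1/4)*y/2)


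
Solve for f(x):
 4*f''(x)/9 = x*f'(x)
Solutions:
 f(x) = C1 + C2*erfi(3*sqrt(2)*x/4)


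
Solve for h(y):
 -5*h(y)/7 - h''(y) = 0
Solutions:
 h(y) = C1*sin(sqrt(35)*y/7) + C2*cos(sqrt(35)*y/7)


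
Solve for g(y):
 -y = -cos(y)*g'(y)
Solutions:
 g(y) = C1 + Integral(y/cos(y), y)


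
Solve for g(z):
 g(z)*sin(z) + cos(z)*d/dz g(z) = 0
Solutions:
 g(z) = C1*cos(z)


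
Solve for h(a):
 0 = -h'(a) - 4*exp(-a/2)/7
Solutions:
 h(a) = C1 + 8*exp(-a/2)/7


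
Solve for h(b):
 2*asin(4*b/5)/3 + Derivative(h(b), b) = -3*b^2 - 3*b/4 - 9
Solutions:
 h(b) = C1 - b^3 - 3*b^2/8 - 2*b*asin(4*b/5)/3 - 9*b - sqrt(25 - 16*b^2)/6


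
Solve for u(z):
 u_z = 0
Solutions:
 u(z) = C1


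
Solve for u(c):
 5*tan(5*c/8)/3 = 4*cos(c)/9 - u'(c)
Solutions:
 u(c) = C1 + 8*log(cos(5*c/8))/3 + 4*sin(c)/9


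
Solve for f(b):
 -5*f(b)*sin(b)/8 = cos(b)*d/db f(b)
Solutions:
 f(b) = C1*cos(b)^(5/8)


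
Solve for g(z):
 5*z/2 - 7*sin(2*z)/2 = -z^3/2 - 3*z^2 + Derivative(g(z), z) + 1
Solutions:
 g(z) = C1 + z^4/8 + z^3 + 5*z^2/4 - z + 7*cos(2*z)/4


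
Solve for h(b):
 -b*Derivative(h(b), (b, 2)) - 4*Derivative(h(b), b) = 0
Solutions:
 h(b) = C1 + C2/b^3


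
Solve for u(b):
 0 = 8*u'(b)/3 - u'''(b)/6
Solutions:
 u(b) = C1 + C2*exp(-4*b) + C3*exp(4*b)


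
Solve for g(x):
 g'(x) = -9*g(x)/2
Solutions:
 g(x) = C1*exp(-9*x/2)


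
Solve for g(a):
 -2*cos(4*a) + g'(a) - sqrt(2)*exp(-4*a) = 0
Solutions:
 g(a) = C1 + sin(4*a)/2 - sqrt(2)*exp(-4*a)/4


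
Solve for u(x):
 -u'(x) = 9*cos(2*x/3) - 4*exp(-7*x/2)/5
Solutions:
 u(x) = C1 - 27*sin(2*x/3)/2 - 8*exp(-7*x/2)/35


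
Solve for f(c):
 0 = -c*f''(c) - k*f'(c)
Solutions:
 f(c) = C1 + c^(1 - re(k))*(C2*sin(log(c)*Abs(im(k))) + C3*cos(log(c)*im(k)))


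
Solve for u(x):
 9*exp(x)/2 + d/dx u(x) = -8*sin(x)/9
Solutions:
 u(x) = C1 - 9*exp(x)/2 + 8*cos(x)/9


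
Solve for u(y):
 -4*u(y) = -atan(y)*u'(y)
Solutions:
 u(y) = C1*exp(4*Integral(1/atan(y), y))


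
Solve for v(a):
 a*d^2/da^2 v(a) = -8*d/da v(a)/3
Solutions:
 v(a) = C1 + C2/a^(5/3)


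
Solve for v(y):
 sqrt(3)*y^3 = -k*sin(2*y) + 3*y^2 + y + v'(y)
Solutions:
 v(y) = C1 - k*cos(2*y)/2 + sqrt(3)*y^4/4 - y^3 - y^2/2


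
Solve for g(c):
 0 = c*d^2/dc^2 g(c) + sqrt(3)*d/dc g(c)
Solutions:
 g(c) = C1 + C2*c^(1 - sqrt(3))


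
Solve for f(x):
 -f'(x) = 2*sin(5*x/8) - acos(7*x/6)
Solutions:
 f(x) = C1 + x*acos(7*x/6) - sqrt(36 - 49*x^2)/7 + 16*cos(5*x/8)/5


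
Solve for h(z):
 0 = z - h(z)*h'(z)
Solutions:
 h(z) = -sqrt(C1 + z^2)
 h(z) = sqrt(C1 + z^2)


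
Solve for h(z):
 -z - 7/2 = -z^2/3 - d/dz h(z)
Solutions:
 h(z) = C1 - z^3/9 + z^2/2 + 7*z/2


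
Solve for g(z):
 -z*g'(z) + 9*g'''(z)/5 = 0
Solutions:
 g(z) = C1 + Integral(C2*airyai(15^(1/3)*z/3) + C3*airybi(15^(1/3)*z/3), z)


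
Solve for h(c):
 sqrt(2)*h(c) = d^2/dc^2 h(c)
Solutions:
 h(c) = C1*exp(-2^(1/4)*c) + C2*exp(2^(1/4)*c)


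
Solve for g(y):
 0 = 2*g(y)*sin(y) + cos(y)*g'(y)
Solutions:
 g(y) = C1*cos(y)^2


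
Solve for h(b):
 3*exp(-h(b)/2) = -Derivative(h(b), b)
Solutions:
 h(b) = 2*log(C1 - 3*b/2)


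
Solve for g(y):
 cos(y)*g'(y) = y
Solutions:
 g(y) = C1 + Integral(y/cos(y), y)


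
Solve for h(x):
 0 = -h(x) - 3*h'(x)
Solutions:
 h(x) = C1*exp(-x/3)


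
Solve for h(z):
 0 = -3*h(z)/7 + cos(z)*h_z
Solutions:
 h(z) = C1*(sin(z) + 1)^(3/14)/(sin(z) - 1)^(3/14)


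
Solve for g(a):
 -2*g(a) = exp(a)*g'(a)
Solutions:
 g(a) = C1*exp(2*exp(-a))


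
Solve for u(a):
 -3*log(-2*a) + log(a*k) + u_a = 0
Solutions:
 u(a) = C1 + a*(-log(-k) - 2 + 3*log(2)) + 2*a*log(-a)


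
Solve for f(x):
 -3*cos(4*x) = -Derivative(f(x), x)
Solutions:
 f(x) = C1 + 3*sin(4*x)/4


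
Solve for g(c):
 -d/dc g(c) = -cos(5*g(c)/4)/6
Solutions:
 -c/6 - 2*log(sin(5*g(c)/4) - 1)/5 + 2*log(sin(5*g(c)/4) + 1)/5 = C1


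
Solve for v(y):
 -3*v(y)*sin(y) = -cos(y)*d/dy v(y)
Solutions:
 v(y) = C1/cos(y)^3


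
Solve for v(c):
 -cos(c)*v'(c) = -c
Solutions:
 v(c) = C1 + Integral(c/cos(c), c)


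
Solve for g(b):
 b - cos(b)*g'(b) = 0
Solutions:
 g(b) = C1 + Integral(b/cos(b), b)


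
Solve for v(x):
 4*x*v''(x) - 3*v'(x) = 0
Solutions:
 v(x) = C1 + C2*x^(7/4)


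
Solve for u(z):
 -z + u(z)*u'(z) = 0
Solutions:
 u(z) = -sqrt(C1 + z^2)
 u(z) = sqrt(C1 + z^2)


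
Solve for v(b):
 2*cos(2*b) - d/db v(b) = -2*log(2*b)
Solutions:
 v(b) = C1 + 2*b*log(b) - 2*b + 2*b*log(2) + sin(2*b)


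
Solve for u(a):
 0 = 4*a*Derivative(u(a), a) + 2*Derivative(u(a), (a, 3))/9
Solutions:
 u(a) = C1 + Integral(C2*airyai(-18^(1/3)*a) + C3*airybi(-18^(1/3)*a), a)


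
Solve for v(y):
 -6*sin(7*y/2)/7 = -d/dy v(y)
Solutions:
 v(y) = C1 - 12*cos(7*y/2)/49


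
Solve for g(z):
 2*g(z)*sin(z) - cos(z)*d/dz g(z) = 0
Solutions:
 g(z) = C1/cos(z)^2


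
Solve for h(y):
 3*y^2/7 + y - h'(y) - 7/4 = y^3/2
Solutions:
 h(y) = C1 - y^4/8 + y^3/7 + y^2/2 - 7*y/4


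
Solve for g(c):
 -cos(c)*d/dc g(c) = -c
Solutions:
 g(c) = C1 + Integral(c/cos(c), c)


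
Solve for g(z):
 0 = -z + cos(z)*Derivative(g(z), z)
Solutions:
 g(z) = C1 + Integral(z/cos(z), z)


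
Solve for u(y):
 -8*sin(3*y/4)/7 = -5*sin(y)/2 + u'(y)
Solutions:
 u(y) = C1 + 32*cos(3*y/4)/21 - 5*cos(y)/2


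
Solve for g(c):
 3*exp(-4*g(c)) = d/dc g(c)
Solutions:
 g(c) = log(-I*(C1 + 12*c)^(1/4))
 g(c) = log(I*(C1 + 12*c)^(1/4))
 g(c) = log(-(C1 + 12*c)^(1/4))
 g(c) = log(C1 + 12*c)/4


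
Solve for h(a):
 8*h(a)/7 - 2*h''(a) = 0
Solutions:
 h(a) = C1*exp(-2*sqrt(7)*a/7) + C2*exp(2*sqrt(7)*a/7)


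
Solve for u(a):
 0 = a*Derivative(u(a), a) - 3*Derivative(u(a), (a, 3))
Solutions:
 u(a) = C1 + Integral(C2*airyai(3^(2/3)*a/3) + C3*airybi(3^(2/3)*a/3), a)


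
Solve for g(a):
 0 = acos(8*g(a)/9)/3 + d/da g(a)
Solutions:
 Integral(1/acos(8*_y/9), (_y, g(a))) = C1 - a/3


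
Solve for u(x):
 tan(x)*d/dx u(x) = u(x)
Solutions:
 u(x) = C1*sin(x)


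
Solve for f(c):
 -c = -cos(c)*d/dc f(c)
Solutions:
 f(c) = C1 + Integral(c/cos(c), c)


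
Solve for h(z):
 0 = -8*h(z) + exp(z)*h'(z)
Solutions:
 h(z) = C1*exp(-8*exp(-z))


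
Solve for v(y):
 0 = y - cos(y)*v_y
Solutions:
 v(y) = C1 + Integral(y/cos(y), y)


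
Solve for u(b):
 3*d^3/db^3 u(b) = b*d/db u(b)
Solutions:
 u(b) = C1 + Integral(C2*airyai(3^(2/3)*b/3) + C3*airybi(3^(2/3)*b/3), b)


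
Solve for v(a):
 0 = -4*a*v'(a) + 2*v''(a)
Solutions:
 v(a) = C1 + C2*erfi(a)


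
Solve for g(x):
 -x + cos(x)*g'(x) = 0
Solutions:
 g(x) = C1 + Integral(x/cos(x), x)


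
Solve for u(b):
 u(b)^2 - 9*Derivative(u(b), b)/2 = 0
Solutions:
 u(b) = -9/(C1 + 2*b)


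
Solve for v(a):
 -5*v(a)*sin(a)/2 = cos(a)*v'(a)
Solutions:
 v(a) = C1*cos(a)^(5/2)


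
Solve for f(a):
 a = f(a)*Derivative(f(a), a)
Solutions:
 f(a) = -sqrt(C1 + a^2)
 f(a) = sqrt(C1 + a^2)


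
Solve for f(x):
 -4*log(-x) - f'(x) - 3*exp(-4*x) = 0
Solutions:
 f(x) = C1 - 4*x*log(-x) + 4*x + 3*exp(-4*x)/4


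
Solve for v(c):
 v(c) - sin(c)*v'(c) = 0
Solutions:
 v(c) = C1*sqrt(cos(c) - 1)/sqrt(cos(c) + 1)


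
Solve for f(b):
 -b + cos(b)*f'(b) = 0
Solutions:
 f(b) = C1 + Integral(b/cos(b), b)


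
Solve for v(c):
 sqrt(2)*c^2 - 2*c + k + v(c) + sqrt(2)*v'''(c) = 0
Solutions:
 v(c) = C3*exp(-2^(5/6)*c/2) - sqrt(2)*c^2 + 2*c - k + (C1*sin(2^(5/6)*sqrt(3)*c/4) + C2*cos(2^(5/6)*sqrt(3)*c/4))*exp(2^(5/6)*c/4)


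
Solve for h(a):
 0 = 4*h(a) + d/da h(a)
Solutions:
 h(a) = C1*exp(-4*a)


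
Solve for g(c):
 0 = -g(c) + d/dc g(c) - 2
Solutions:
 g(c) = C1*exp(c) - 2


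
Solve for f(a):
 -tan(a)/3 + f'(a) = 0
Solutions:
 f(a) = C1 - log(cos(a))/3


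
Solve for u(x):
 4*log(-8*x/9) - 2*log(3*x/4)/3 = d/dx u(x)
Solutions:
 u(x) = C1 + 10*x*log(x)/3 + x*(-9*log(3) - 10/3 + log(6)/3 + 13*log(2) + 4*I*pi)


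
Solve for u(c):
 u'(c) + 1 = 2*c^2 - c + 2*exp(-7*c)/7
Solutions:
 u(c) = C1 + 2*c^3/3 - c^2/2 - c - 2*exp(-7*c)/49


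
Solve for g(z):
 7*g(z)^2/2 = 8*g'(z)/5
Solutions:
 g(z) = -16/(C1 + 35*z)


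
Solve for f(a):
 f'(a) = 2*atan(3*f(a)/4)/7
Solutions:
 Integral(1/atan(3*_y/4), (_y, f(a))) = C1 + 2*a/7


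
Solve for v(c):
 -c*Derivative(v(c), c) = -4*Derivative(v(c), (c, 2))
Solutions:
 v(c) = C1 + C2*erfi(sqrt(2)*c/4)


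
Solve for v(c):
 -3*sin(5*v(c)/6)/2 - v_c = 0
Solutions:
 3*c/2 + 3*log(cos(5*v(c)/6) - 1)/5 - 3*log(cos(5*v(c)/6) + 1)/5 = C1


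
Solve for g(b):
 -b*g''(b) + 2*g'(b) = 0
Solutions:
 g(b) = C1 + C2*b^3


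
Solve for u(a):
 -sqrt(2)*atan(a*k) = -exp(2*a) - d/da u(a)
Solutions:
 u(a) = C1 + sqrt(2)*Piecewise((a*atan(a*k) - log(a^2*k^2 + 1)/(2*k), Ne(k, 0)), (0, True)) - exp(2*a)/2


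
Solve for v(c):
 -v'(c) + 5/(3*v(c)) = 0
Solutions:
 v(c) = -sqrt(C1 + 30*c)/3
 v(c) = sqrt(C1 + 30*c)/3


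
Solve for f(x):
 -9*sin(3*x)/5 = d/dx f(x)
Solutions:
 f(x) = C1 + 3*cos(3*x)/5


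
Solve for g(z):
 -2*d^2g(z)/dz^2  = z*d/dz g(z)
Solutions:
 g(z) = C1 + C2*erf(z/2)


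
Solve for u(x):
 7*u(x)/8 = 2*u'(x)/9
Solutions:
 u(x) = C1*exp(63*x/16)


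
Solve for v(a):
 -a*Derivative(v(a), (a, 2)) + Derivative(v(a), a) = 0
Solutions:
 v(a) = C1 + C2*a^2


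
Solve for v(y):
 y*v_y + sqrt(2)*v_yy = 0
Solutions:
 v(y) = C1 + C2*erf(2^(1/4)*y/2)


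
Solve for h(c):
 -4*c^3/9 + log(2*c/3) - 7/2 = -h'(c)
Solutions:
 h(c) = C1 + c^4/9 - c*log(c) + c*log(3/2) + 9*c/2


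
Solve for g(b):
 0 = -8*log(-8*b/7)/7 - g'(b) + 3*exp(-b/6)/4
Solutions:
 g(b) = C1 - 8*b*log(-b)/7 + 8*b*(-3*log(2) + 1 + log(7))/7 - 9*exp(-b/6)/2


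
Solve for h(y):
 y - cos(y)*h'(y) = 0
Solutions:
 h(y) = C1 + Integral(y/cos(y), y)


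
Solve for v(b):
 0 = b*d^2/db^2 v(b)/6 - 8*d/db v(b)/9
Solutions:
 v(b) = C1 + C2*b^(19/3)


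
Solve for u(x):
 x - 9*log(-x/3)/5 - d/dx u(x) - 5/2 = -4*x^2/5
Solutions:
 u(x) = C1 + 4*x^3/15 + x^2/2 - 9*x*log(-x)/5 + x*(-7 + 18*log(3))/10


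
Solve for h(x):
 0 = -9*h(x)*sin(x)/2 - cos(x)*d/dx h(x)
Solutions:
 h(x) = C1*cos(x)^(9/2)


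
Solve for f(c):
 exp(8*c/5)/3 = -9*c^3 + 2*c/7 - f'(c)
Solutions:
 f(c) = C1 - 9*c^4/4 + c^2/7 - 5*exp(8*c/5)/24


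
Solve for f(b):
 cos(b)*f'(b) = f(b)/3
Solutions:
 f(b) = C1*(sin(b) + 1)^(1/6)/(sin(b) - 1)^(1/6)


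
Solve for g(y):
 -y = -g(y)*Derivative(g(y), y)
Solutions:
 g(y) = -sqrt(C1 + y^2)
 g(y) = sqrt(C1 + y^2)


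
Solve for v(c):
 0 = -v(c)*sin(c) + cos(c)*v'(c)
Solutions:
 v(c) = C1/cos(c)


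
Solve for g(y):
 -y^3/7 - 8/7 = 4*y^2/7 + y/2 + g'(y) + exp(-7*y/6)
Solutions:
 g(y) = C1 - y^4/28 - 4*y^3/21 - y^2/4 - 8*y/7 + 6*exp(-7*y/6)/7


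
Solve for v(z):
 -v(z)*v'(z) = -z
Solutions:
 v(z) = -sqrt(C1 + z^2)
 v(z) = sqrt(C1 + z^2)


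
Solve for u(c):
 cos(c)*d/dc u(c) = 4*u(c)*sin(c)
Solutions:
 u(c) = C1/cos(c)^4


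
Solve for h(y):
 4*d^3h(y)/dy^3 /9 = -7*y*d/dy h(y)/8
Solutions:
 h(y) = C1 + Integral(C2*airyai(-126^(1/3)*y/4) + C3*airybi(-126^(1/3)*y/4), y)


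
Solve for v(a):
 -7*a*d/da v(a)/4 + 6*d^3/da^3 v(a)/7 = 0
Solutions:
 v(a) = C1 + Integral(C2*airyai(21^(2/3)*a/6) + C3*airybi(21^(2/3)*a/6), a)


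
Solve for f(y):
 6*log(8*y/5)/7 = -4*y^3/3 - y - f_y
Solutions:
 f(y) = C1 - y^4/3 - y^2/2 - 6*y*log(y)/7 - 18*y*log(2)/7 + 6*y/7 + 6*y*log(5)/7


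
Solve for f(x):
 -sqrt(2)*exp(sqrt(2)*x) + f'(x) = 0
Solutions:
 f(x) = C1 + exp(sqrt(2)*x)


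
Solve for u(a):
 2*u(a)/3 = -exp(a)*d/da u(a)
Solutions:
 u(a) = C1*exp(2*exp(-a)/3)


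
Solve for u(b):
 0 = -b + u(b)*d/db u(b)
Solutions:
 u(b) = -sqrt(C1 + b^2)
 u(b) = sqrt(C1 + b^2)


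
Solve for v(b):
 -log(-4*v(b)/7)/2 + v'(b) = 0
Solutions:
 -2*Integral(1/(log(-_y) - log(7) + 2*log(2)), (_y, v(b))) = C1 - b


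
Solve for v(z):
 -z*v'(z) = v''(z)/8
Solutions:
 v(z) = C1 + C2*erf(2*z)


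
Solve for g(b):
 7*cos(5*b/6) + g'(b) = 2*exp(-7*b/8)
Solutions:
 g(b) = C1 - 42*sin(5*b/6)/5 - 16*exp(-7*b/8)/7
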